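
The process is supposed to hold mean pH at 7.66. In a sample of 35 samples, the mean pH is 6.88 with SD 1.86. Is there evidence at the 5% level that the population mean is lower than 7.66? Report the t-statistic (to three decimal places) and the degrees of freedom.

t = -2.481, df = 34

H0: μ = 7.66; H1: μ < 7.66 (one-sample t-test, left-tailed).
t = (x̄ − μ₀)/(s/√n) = (6.88 − 7.66)/(1.86/√35) = -2.481
df = n − 1 = 34
p-value = P(T ≤ -2.481) ≈ 0.009
Since p ≈ 0.009 < α = 0.05, reject H0; the evidence is statistically significant.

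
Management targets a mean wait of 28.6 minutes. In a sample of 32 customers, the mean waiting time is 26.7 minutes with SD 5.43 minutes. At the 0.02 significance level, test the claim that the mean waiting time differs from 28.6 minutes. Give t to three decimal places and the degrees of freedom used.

H0: μ = 28.6; H1: μ ≠ 28.6 (one-sample t-test, two-sided).
t = (x̄ − μ₀)/(s/√n) = (26.7 − 28.6)/(5.43/√32) = -1.979
df = n − 1 = 31
Two-sided p-value ≈ 0.0567
Since p ≈ 0.0567 > α = 0.02, fail to reject H0; the data do not provide sufficient evidence against H0.

t = -1.979, df = 31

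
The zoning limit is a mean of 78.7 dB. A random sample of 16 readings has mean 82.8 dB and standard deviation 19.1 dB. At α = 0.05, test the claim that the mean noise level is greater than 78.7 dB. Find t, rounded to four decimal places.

0.8586

H0: μ = 78.7; H1: μ > 78.7 (one-sample t-test, right-tailed).
t = (x̄ − μ₀)/(s/√n) = (82.8 − 78.7)/(19.1/√16) = 0.8586
df = n − 1 = 15
p-value = P(T ≥ 0.8586) ≈ 0.202
Since p ≈ 0.202 > α = 0.05, fail to reject H0; the evidence is not statistically significant.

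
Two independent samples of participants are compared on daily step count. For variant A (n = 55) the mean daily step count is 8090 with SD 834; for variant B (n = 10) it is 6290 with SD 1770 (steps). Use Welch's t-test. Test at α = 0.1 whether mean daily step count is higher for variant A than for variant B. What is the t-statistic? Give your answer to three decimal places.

3.153

Let group 1 = variant A, group 2 = variant B. H0: μ_1 = μ_2; H1: μ_1 > μ_2 (Welch's two-sample t-test, right-tailed).
t = (x̄_1 − x̄_2)/√(s_1²/n_1 + s_2²/n_2) = (8090 − 6290)/√(834²/55 + 1770²/10) = 3.153
Welch–Satterthwaite df ≈ 9.74
p-value = P(T ≥ 3.153) ≈ 0.005
Since p ≈ 0.005 < α = 0.1, reject H0; the data support H1.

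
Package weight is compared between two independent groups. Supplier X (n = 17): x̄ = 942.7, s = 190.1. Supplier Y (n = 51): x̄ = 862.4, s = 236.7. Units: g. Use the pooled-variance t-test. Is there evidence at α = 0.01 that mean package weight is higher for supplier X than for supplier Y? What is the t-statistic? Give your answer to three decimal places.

Let group 1 = supplier X, group 2 = supplier Y. H0: μ_1 = μ_2; H1: μ_1 > μ_2 (two-sample pooled-variance t-test, right-tailed).
s_p² = [(17−1)·190.1² + (51−1)·236.7²]/(17+51−2) = 51205.3
t = (942.7 − 862.4)/√[51205.3·(1/17 + 1/51)] = 1.267
df = n₁ + n₂ − 2 = 66
p-value = P(T ≥ 1.267) ≈ 0.105
Since p ≈ 0.105 > α = 0.01, fail to reject H0; the evidence is not statistically significant.

1.267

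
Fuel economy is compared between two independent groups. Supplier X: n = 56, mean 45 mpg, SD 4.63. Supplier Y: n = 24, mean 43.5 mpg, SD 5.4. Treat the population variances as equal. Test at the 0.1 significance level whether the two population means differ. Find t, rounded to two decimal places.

Let group 1 = supplier X, group 2 = supplier Y. H0: μ_1 = μ_2; H1: μ_1 ≠ μ_2 (two-sample pooled-variance t-test, two-sided).
s_p² = [(56−1)·4.63² + (24−1)·5.4²]/(56+24−2) = 23.7142
t = (45 − 43.5)/√[23.7142·(1/56 + 1/24)] = 1.26
df = n₁ + n₂ − 2 = 78
Two-sided p-value ≈ 0.211
Since p ≈ 0.211 > α = 0.1, fail to reject H0; the evidence is not statistically significant.

1.26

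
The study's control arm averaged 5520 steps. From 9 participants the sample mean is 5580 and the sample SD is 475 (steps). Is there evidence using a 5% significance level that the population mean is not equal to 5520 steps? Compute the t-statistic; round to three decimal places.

0.379

H0: μ = 5520; H1: μ ≠ 5520 (one-sample t-test, two-sided).
t = (x̄ − μ₀)/(s/√n) = (5580 − 5520)/(475/√9) = 0.379
df = n − 1 = 8
Two-sided p-value ≈ 0.7146
Since p ≈ 0.7146 > α = 0.05, fail to reject H0; the evidence is not statistically significant.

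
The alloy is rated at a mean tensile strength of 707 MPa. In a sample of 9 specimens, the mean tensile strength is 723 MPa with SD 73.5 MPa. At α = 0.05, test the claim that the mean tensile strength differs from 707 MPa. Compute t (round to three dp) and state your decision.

t = 0.653; fail to reject H0

H0: μ = 707; H1: μ ≠ 707 (one-sample t-test, two-sided).
t = (x̄ − μ₀)/(s/√n) = (723 − 707)/(73.5/√9) = 0.653
df = n − 1 = 8
Two-sided p-value ≈ 0.532
Since p ≈ 0.532 > α = 0.05, fail to reject H0; the evidence is not statistically significant.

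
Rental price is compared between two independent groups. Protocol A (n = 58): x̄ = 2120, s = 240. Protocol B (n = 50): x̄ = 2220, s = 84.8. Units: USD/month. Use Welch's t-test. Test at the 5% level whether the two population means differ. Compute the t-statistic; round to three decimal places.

Let group 1 = protocol A, group 2 = protocol B. H0: μ_1 = μ_2; H1: μ_1 ≠ μ_2 (Welch's two-sample t-test, two-sided).
t = (x̄_1 − x̄_2)/√(s_1²/n_1 + s_2²/n_2) = (2120 − 2220)/√(240²/58 + 84.8²/50) = -2.966
Welch–Satterthwaite df ≈ 72.93
Two-sided p-value ≈ 0.0041
Since p ≈ 0.0041 < α = 0.05, reject H0; the evidence is statistically significant.

-2.966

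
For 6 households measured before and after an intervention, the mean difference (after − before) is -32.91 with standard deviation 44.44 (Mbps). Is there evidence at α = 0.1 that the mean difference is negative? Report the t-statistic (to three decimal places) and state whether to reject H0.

H0: μ_d = 0; H1: μ_d < 0 (paired t-test on the differences, left-tailed).
t = d̄/(s_d/√n) = -32.91/(44.44/√6) = -1.814
df = n − 1 = 5
p-value = P(T ≤ -1.814) ≈ 0.0647
Since p ≈ 0.0647 < α = 0.1, reject H0; the data support H1.

t = -1.814; reject H0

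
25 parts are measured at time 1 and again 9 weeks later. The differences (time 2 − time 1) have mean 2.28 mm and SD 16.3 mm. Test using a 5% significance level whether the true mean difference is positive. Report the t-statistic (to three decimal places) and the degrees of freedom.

t = 0.699, df = 24

H0: μ_d = 0; H1: μ_d > 0 (paired t-test on the differences, right-tailed).
t = d̄/(s_d/√n) = 2.28/(16.3/√25) = 0.699
df = n − 1 = 24
p-value = P(T ≥ 0.699) ≈ 0.246
Since p ≈ 0.246 > α = 0.05, fail to reject H0; the evidence is not statistically significant.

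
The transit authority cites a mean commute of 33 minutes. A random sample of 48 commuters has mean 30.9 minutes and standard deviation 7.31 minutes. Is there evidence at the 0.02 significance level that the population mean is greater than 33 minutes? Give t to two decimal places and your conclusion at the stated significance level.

H0: μ = 33; H1: μ > 33 (one-sample t-test, right-tailed).
t = (x̄ − μ₀)/(s/√n) = (30.9 − 33)/(7.31/√48) = -1.99
df = n − 1 = 47
p-value = P(T ≥ -1.99) ≈ 0.974
Since p ≈ 0.974 > α = 0.02, fail to reject H0; the data do not provide sufficient evidence against H0.

t = -1.99; fail to reject H0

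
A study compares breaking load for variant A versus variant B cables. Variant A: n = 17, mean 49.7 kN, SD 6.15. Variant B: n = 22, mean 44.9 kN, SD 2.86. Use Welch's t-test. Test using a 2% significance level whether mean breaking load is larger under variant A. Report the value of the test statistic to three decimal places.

2.979

Let group 1 = variant A, group 2 = variant B. H0: μ_1 = μ_2; H1: μ_1 > μ_2 (Welch's two-sample t-test, right-tailed).
t = (x̄_1 − x̄_2)/√(s_1²/n_1 + s_2²/n_2) = (49.7 − 44.9)/√(6.15²/17 + 2.86²/22) = 2.979
Welch–Satterthwaite df ≈ 21.34
p-value = P(T ≥ 2.979) ≈ 0.0035
Since p ≈ 0.0035 < α = 0.02, reject H0; the data support H1.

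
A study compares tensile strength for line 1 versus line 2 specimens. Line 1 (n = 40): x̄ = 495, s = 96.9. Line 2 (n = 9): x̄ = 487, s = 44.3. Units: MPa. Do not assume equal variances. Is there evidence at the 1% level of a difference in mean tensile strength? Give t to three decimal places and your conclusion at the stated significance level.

t = 0.376; fail to reject H0

Let group 1 = line 1, group 2 = line 2. H0: μ_1 = μ_2; H1: μ_1 ≠ μ_2 (Welch's two-sample t-test, two-sided).
t = (x̄_1 − x̄_2)/√(s_1²/n_1 + s_2²/n_2) = (495 − 487)/√(96.9²/40 + 44.3²/9) = 0.376
Welch–Satterthwaite df ≈ 27.87
Two-sided p-value ≈ 0.710
Since p ≈ 0.710 > α = 0.01, fail to reject H0; the data do not provide sufficient evidence against H0.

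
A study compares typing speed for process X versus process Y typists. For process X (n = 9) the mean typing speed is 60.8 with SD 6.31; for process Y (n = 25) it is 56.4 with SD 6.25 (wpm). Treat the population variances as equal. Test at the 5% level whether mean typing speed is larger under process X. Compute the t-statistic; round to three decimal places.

Let group 1 = process X, group 2 = process Y. H0: μ_1 = μ_2; H1: μ_1 > μ_2 (two-sample pooled-variance t-test, right-tailed).
s_p² = [(9−1)·6.31² + (25−1)·6.25²]/(9+25−2) = 39.2509
t = (60.8 − 56.4)/√[39.2509·(1/9 + 1/25)] = 1.807
df = n₁ + n₂ − 2 = 32
p-value = P(T ≥ 1.807) ≈ 0.040
Since p ≈ 0.040 < α = 0.05, reject H0; the data support H1.

1.807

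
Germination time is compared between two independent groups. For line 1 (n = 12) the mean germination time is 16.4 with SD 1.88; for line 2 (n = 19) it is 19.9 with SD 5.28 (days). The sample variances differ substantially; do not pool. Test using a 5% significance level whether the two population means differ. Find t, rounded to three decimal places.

Let group 1 = line 1, group 2 = line 2. H0: μ_1 = μ_2; H1: μ_1 ≠ μ_2 (Welch's two-sample t-test, two-sided).
t = (x̄_1 − x̄_2)/√(s_1²/n_1 + s_2²/n_2) = (16.4 − 19.9)/√(1.88²/12 + 5.28²/19) = -2.637
Welch–Satterthwaite df ≈ 24.35
Two-sided p-value ≈ 0.0144
Since p ≈ 0.0144 < α = 0.05, reject H0; the evidence is statistically significant.

-2.637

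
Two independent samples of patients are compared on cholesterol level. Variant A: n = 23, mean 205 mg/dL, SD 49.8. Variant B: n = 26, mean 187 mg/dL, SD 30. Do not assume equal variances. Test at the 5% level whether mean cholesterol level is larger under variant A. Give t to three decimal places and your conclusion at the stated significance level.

t = 1.508; fail to reject H0

Let group 1 = variant A, group 2 = variant B. H0: μ_1 = μ_2; H1: μ_1 > μ_2 (Welch's two-sample t-test, right-tailed).
t = (x̄_1 − x̄_2)/√(s_1²/n_1 + s_2²/n_2) = (205 − 187)/√(49.8²/23 + 30²/26) = 1.508
Welch–Satterthwaite df ≈ 35.20
p-value = P(T ≥ 1.508) ≈ 0.0702
Since p ≈ 0.0702 > α = 0.05, fail to reject H0; the data do not provide sufficient evidence against H0.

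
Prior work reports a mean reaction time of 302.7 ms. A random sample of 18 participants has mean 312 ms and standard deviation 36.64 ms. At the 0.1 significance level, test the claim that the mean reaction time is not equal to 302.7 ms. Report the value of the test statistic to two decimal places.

1.08

H0: μ = 302.7; H1: μ ≠ 302.7 (one-sample t-test, two-sided).
t = (x̄ − μ₀)/(s/√n) = (312 − 302.7)/(36.64/√18) = 1.08
df = n − 1 = 17
Two-sided p-value ≈ 0.297
Since p ≈ 0.297 > α = 0.1, fail to reject H0; the data do not provide sufficient evidence against H0.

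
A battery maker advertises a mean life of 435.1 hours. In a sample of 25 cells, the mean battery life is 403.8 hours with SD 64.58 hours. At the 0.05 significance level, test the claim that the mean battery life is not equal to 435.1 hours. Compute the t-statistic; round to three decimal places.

-2.423

H0: μ = 435.1; H1: μ ≠ 435.1 (one-sample t-test, two-sided).
t = (x̄ − μ₀)/(s/√n) = (403.8 − 435.1)/(64.58/√25) = -2.423
df = n − 1 = 24
Two-sided p-value ≈ 0.0233
Since p ≈ 0.0233 < α = 0.05, reject H0; the evidence is statistically significant.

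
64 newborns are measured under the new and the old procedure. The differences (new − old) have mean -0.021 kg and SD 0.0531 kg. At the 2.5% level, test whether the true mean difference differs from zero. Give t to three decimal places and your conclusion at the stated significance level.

t = -3.164; reject H0

H0: μ_d = 0; H1: μ_d ≠ 0 (paired t-test on the differences, two-sided).
t = d̄/(s_d/√n) = -0.021/(0.0531/√64) = -3.164
df = n − 1 = 63
Two-sided p-value ≈ 0.002
Since p ≈ 0.002 < α = 0.025, reject H0; the evidence is statistically significant.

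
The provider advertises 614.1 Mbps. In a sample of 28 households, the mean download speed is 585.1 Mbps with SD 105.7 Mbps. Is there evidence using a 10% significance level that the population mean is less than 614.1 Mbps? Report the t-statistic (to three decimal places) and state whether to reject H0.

t = -1.452; reject H0

H0: μ = 614.1; H1: μ < 614.1 (one-sample t-test, left-tailed).
t = (x̄ − μ₀)/(s/√n) = (585.1 − 614.1)/(105.7/√28) = -1.452
df = n − 1 = 27
p-value = P(T ≤ -1.452) ≈ 0.0790
Since p ≈ 0.0790 < α = 0.1, reject H0; the data support H1.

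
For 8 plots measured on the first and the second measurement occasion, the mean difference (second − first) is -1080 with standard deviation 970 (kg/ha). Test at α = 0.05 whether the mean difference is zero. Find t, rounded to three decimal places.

-3.149

H0: μ_d = 0; H1: μ_d ≠ 0 (paired t-test on the differences, two-sided).
t = d̄/(s_d/√n) = -1080/(970/√8) = -3.149
df = n − 1 = 7
Two-sided p-value ≈ 0.0162
Since p ≈ 0.0162 < α = 0.05, reject H0; the evidence is statistically significant.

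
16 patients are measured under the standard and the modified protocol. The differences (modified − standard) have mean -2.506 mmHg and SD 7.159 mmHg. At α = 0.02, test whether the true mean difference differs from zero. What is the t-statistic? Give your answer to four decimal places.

-1.4002

H0: μ_d = 0; H1: μ_d ≠ 0 (paired t-test on the differences, two-sided).
t = d̄/(s_d/√n) = -2.506/(7.159/√16) = -1.4002
df = n − 1 = 15
Two-sided p-value ≈ 0.1818
Since p ≈ 0.1818 > α = 0.02, fail to reject H0; the data do not provide sufficient evidence against H0.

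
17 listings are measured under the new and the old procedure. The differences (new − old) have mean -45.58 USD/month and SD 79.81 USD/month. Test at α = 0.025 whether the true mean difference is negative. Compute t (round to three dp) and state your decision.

H0: μ_d = 0; H1: μ_d < 0 (paired t-test on the differences, left-tailed).
t = d̄/(s_d/√n) = -45.58/(79.81/√17) = -2.355
df = n − 1 = 16
p-value = P(T ≤ -2.355) ≈ 0.016
Since p ≈ 0.016 < α = 0.025, reject H0; the data support H1.

t = -2.355; reject H0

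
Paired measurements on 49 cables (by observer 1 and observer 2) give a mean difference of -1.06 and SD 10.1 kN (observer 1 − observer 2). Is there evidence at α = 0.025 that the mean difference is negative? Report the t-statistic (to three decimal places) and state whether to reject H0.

t = -0.735; fail to reject H0

H0: μ_d = 0; H1: μ_d < 0 (paired t-test on the differences, left-tailed).
t = d̄/(s_d/√n) = -1.06/(10.1/√49) = -0.735
df = n − 1 = 48
p-value = P(T ≤ -0.735) ≈ 0.2331
Since p ≈ 0.2331 > α = 0.025, fail to reject H0; the data do not provide sufficient evidence against H0.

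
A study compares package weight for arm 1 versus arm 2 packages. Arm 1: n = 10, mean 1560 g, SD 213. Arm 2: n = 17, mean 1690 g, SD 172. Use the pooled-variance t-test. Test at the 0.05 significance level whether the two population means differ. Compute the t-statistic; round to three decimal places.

-1.737

Let group 1 = arm 1, group 2 = arm 2. H0: μ_1 = μ_2; H1: μ_1 ≠ μ_2 (two-sample pooled-variance t-test, two-sided).
s_p² = [(10−1)·213² + (17−1)·172²]/(10+17−2) = 35266.6
t = (1560 − 1690)/√[35266.6·(1/10 + 1/17)] = -1.737
df = n₁ + n₂ − 2 = 25
Two-sided p-value ≈ 0.0947
Since p ≈ 0.0947 > α = 0.05, fail to reject H0; the data do not provide sufficient evidence against H0.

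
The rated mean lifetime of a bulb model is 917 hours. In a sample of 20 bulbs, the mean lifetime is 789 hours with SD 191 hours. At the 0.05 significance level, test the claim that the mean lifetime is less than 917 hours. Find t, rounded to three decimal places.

-2.997

H0: μ = 917; H1: μ < 917 (one-sample t-test, left-tailed).
t = (x̄ − μ₀)/(s/√n) = (789 − 917)/(191/√20) = -2.997
df = n − 1 = 19
p-value = P(T ≤ -2.997) ≈ 0.004
Since p ≈ 0.004 < α = 0.05, reject H0; the data support H1.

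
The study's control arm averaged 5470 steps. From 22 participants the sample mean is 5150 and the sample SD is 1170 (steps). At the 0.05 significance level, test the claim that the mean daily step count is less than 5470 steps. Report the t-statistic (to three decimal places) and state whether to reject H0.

H0: μ = 5470; H1: μ < 5470 (one-sample t-test, left-tailed).
t = (x̄ − μ₀)/(s/√n) = (5150 − 5470)/(1170/√22) = -1.283
df = n − 1 = 21
p-value = P(T ≤ -1.283) ≈ 0.107
Since p ≈ 0.107 > α = 0.05, fail to reject H0; the evidence is not statistically significant.

t = -1.283; fail to reject H0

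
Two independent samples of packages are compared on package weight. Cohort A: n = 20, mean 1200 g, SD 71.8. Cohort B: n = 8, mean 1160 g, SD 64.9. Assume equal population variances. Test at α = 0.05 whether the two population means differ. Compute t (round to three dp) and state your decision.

Let group 1 = cohort A, group 2 = cohort B. H0: μ_1 = μ_2; H1: μ_1 ≠ μ_2 (two-sample pooled-variance t-test, two-sided).
s_p² = [(20−1)·71.8² + (8−1)·64.9²]/(20+8−2) = 4901.29
t = (1200 − 1160)/√[4901.29·(1/20 + 1/8)] = 1.366
df = n₁ + n₂ − 2 = 26
Two-sided p-value ≈ 0.184
Since p ≈ 0.184 > α = 0.05, fail to reject H0; the data do not provide sufficient evidence against H0.

t = 1.366; fail to reject H0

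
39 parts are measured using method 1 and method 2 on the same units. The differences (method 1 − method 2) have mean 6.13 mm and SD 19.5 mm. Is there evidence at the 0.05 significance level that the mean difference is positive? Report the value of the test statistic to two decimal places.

1.96

H0: μ_d = 0; H1: μ_d > 0 (paired t-test on the differences, right-tailed).
t = d̄/(s_d/√n) = 6.13/(19.5/√39) = 1.96
df = n − 1 = 38
p-value = P(T ≥ 1.96) ≈ 0.0285
Since p ≈ 0.0285 < α = 0.05, reject H0; the data support H1.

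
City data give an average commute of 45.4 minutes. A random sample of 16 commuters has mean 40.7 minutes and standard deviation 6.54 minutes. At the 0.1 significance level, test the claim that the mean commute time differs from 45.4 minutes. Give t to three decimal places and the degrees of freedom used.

t = -2.875, df = 15

H0: μ = 45.4; H1: μ ≠ 45.4 (one-sample t-test, two-sided).
t = (x̄ − μ₀)/(s/√n) = (40.7 − 45.4)/(6.54/√16) = -2.875
df = n − 1 = 15
Two-sided p-value ≈ 0.0116
Since p ≈ 0.0116 < α = 0.1, reject H0; the data support H1.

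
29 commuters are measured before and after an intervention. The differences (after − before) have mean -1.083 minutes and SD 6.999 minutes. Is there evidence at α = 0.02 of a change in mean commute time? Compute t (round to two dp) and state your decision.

H0: μ_d = 0; H1: μ_d ≠ 0 (paired t-test on the differences, two-sided).
t = d̄/(s_d/√n) = -1.083/(6.999/√29) = -0.83
df = n − 1 = 28
Two-sided p-value ≈ 0.4117
Since p ≈ 0.4117 > α = 0.02, fail to reject H0; the data do not provide sufficient evidence against H0.

t = -0.83; fail to reject H0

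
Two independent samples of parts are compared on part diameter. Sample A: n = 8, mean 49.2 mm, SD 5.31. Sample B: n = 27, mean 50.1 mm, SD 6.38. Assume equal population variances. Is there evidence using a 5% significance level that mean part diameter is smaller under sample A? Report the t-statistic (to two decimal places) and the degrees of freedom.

t = -0.36, df = 33

Let group 1 = sample A, group 2 = sample B. H0: μ_1 = μ_2; H1: μ_1 < μ_2 (two-sample pooled-variance t-test, left-tailed).
s_p² = [(8−1)·5.31² + (27−1)·6.38²]/(8+27−2) = 38.0511
t = (49.2 − 50.1)/√[38.0511·(1/8 + 1/27)] = -0.36
df = n₁ + n₂ − 2 = 33
p-value = P(T ≤ -0.36) ≈ 0.360
Since p ≈ 0.360 > α = 0.05, fail to reject H0; the data do not provide sufficient evidence against H0.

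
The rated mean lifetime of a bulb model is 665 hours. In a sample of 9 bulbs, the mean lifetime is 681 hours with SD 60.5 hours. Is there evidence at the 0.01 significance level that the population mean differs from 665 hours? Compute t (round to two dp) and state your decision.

t = 0.79; fail to reject H0

H0: μ = 665; H1: μ ≠ 665 (one-sample t-test, two-sided).
t = (x̄ − μ₀)/(s/√n) = (681 − 665)/(60.5/√9) = 0.79
df = n − 1 = 8
Two-sided p-value ≈ 0.4504
Since p ≈ 0.4504 > α = 0.01, fail to reject H0; the data do not provide sufficient evidence against H0.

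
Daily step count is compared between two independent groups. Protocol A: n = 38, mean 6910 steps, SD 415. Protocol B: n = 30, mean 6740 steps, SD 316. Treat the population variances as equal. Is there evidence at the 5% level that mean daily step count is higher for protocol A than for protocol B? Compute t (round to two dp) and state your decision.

t = 1.86; reject H0

Let group 1 = protocol A, group 2 = protocol B. H0: μ_1 = μ_2; H1: μ_1 > μ_2 (two-sample pooled-variance t-test, right-tailed).
s_p² = [(38−1)·415² + (30−1)·316²]/(38+30−2) = 140426
t = (6910 − 6740)/√[140426·(1/38 + 1/30)] = 1.86
df = n₁ + n₂ − 2 = 66
p-value = P(T ≥ 1.86) ≈ 0.034
Since p ≈ 0.034 < α = 0.05, reject H0; the evidence is statistically significant.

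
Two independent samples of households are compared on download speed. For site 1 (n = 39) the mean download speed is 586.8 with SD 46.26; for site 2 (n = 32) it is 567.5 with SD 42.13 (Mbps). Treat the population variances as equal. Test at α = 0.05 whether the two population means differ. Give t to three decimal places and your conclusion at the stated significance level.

t = 1.820; fail to reject H0

Let group 1 = site 1, group 2 = site 2. H0: μ_1 = μ_2; H1: μ_1 ≠ μ_2 (two-sample pooled-variance t-test, two-sided).
s_p² = [(39−1)·46.26² + (32−1)·42.13²]/(39+32−2) = 1975.98
t = (586.8 − 567.5)/√[1975.98·(1/39 + 1/32)] = 1.820
df = n₁ + n₂ − 2 = 69
Two-sided p-value ≈ 0.0730
Since p ≈ 0.0730 > α = 0.05, fail to reject H0; the data do not provide sufficient evidence against H0.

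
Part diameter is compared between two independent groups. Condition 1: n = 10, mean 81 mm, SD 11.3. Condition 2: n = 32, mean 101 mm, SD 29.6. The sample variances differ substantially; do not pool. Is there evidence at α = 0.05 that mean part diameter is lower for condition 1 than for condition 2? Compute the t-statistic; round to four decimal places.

-3.1564

Let group 1 = condition 1, group 2 = condition 2. H0: μ_1 = μ_2; H1: μ_1 < μ_2 (Welch's two-sample t-test, left-tailed).
t = (x̄_1 − x̄_2)/√(s_1²/n_1 + s_2²/n_2) = (81 − 101)/√(11.3²/10 + 29.6²/32) = -3.1564
Welch–Satterthwaite df ≈ 38.11
p-value = P(T ≤ -3.1564) ≈ 0.0016
Since p ≈ 0.0016 < α = 0.05, reject H0; the data support H1.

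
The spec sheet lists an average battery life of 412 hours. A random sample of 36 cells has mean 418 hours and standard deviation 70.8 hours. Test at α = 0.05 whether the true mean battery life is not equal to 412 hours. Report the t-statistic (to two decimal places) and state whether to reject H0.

t = 0.51; fail to reject H0

H0: μ = 412; H1: μ ≠ 412 (one-sample t-test, two-sided).
t = (x̄ − μ₀)/(s/√n) = (418 − 412)/(70.8/√36) = 0.51
df = n − 1 = 35
Two-sided p-value ≈ 0.6143
Since p ≈ 0.6143 > α = 0.05, fail to reject H0; the evidence is not statistically significant.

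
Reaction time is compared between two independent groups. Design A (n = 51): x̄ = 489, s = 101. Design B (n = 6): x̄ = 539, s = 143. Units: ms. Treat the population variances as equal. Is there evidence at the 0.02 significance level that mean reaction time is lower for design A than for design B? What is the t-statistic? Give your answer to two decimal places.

Let group 1 = design A, group 2 = design B. H0: μ_1 = μ_2; H1: μ_1 < μ_2 (two-sample pooled-variance t-test, left-tailed).
s_p² = [(51−1)·101² + (6−1)·143²]/(51+6−2) = 11132.6
t = (489 − 539)/√[11132.6·(1/51 + 1/6)] = -1.10
df = n₁ + n₂ − 2 = 55
p-value = P(T ≤ -1.10) ≈ 0.1385
Since p ≈ 0.1385 > α = 0.02, fail to reject H0; the data do not provide sufficient evidence against H0.

-1.10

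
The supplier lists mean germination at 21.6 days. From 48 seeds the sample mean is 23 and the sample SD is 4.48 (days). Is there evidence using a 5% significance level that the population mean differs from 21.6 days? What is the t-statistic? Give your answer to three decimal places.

2.165

H0: μ = 21.6; H1: μ ≠ 21.6 (one-sample t-test, two-sided).
t = (x̄ − μ₀)/(s/√n) = (23 − 21.6)/(4.48/√48) = 2.165
df = n − 1 = 47
Two-sided p-value ≈ 0.0355
Since p ≈ 0.0355 < α = 0.05, reject H0; the data support H1.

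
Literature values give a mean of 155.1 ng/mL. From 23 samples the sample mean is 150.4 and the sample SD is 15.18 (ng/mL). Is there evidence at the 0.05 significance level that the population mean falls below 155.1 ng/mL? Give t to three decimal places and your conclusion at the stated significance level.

H0: μ = 155.1; H1: μ < 155.1 (one-sample t-test, left-tailed).
t = (x̄ − μ₀)/(s/√n) = (150.4 − 155.1)/(15.18/√23) = -1.485
df = n − 1 = 22
p-value = P(T ≤ -1.485) ≈ 0.076
Since p ≈ 0.076 > α = 0.05, fail to reject H0; the data do not provide sufficient evidence against H0.

t = -1.485; fail to reject H0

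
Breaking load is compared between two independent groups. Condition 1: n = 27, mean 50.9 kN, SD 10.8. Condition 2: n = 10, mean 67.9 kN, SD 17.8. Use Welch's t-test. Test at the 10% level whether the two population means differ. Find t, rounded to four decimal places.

-2.8332

Let group 1 = condition 1, group 2 = condition 2. H0: μ_1 = μ_2; H1: μ_1 ≠ μ_2 (Welch's two-sample t-test, two-sided).
t = (x̄_1 − x̄_2)/√(s_1²/n_1 + s_2²/n_2) = (50.9 − 67.9)/√(10.8²/27 + 17.8²/10) = -2.8332
Welch–Satterthwaite df ≈ 11.55
Two-sided p-value ≈ 0.0156
Since p ≈ 0.0156 < α = 0.1, reject H0; the evidence is statistically significant.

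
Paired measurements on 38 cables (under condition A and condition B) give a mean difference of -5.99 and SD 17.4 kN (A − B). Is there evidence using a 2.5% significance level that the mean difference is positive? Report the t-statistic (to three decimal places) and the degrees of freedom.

t = -2.122, df = 37

H0: μ_d = 0; H1: μ_d > 0 (paired t-test on the differences, right-tailed).
t = d̄/(s_d/√n) = -5.99/(17.4/√38) = -2.122
df = n − 1 = 37
p-value = P(T ≥ -2.122) ≈ 0.9797
Since p ≈ 0.9797 > α = 0.025, fail to reject H0; the data do not provide sufficient evidence against H0.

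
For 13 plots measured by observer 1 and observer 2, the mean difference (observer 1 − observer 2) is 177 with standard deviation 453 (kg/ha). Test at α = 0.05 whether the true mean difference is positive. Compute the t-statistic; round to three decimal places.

1.409

H0: μ_d = 0; H1: μ_d > 0 (paired t-test on the differences, right-tailed).
t = d̄/(s_d/√n) = 177/(453/√13) = 1.409
df = n − 1 = 12
p-value = P(T ≥ 1.409) ≈ 0.092
Since p ≈ 0.092 > α = 0.05, fail to reject H0; the evidence is not statistically significant.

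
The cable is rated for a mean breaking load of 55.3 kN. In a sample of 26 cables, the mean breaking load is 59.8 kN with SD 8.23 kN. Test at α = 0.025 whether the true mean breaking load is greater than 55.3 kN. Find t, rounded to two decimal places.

2.79

H0: μ = 55.3; H1: μ > 55.3 (one-sample t-test, right-tailed).
t = (x̄ − μ₀)/(s/√n) = (59.8 − 55.3)/(8.23/√26) = 2.79
df = n − 1 = 25
p-value = P(T ≥ 2.79) ≈ 0.005
Since p ≈ 0.005 < α = 0.025, reject H0; the data support H1.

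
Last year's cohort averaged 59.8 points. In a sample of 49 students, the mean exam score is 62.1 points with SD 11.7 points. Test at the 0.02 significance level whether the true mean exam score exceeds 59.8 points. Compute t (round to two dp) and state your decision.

t = 1.38; fail to reject H0

H0: μ = 59.8; H1: μ > 59.8 (one-sample t-test, right-tailed).
t = (x̄ − μ₀)/(s/√n) = (62.1 − 59.8)/(11.7/√49) = 1.38
df = n − 1 = 48
p-value = P(T ≥ 1.38) ≈ 0.0876
Since p ≈ 0.0876 > α = 0.02, fail to reject H0; the evidence is not statistically significant.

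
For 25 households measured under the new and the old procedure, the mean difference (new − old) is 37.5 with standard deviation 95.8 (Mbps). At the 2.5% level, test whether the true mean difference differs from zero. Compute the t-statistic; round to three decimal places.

1.957

H0: μ_d = 0; H1: μ_d ≠ 0 (paired t-test on the differences, two-sided).
t = d̄/(s_d/√n) = 37.5/(95.8/√25) = 1.957
df = n − 1 = 24
Two-sided p-value ≈ 0.062
Since p ≈ 0.062 > α = 0.025, fail to reject H0; the evidence is not statistically significant.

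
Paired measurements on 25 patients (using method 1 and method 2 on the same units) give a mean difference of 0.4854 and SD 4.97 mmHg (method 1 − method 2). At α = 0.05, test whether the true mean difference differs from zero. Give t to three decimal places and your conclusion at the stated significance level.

H0: μ_d = 0; H1: μ_d ≠ 0 (paired t-test on the differences, two-sided).
t = d̄/(s_d/√n) = 0.4854/(4.97/√25) = 0.488
df = n − 1 = 24
Two-sided p-value ≈ 0.6297
Since p ≈ 0.6297 > α = 0.05, fail to reject H0; the evidence is not statistically significant.

t = 0.488; fail to reject H0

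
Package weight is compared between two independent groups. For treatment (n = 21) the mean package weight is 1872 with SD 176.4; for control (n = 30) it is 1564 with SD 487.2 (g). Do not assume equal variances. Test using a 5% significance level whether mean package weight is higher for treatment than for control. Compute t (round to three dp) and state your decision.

t = 3.178; reject H0

Let group 1 = treatment, group 2 = control. H0: μ_1 = μ_2; H1: μ_1 > μ_2 (Welch's two-sample t-test, right-tailed).
t = (x̄_1 − x̄_2)/√(s_1²/n_1 + s_2²/n_2) = (1872 − 1564)/√(176.4²/21 + 487.2²/30) = 3.178
Welch–Satterthwaite df ≈ 38.90
p-value = P(T ≥ 3.178) ≈ 0.0015
Since p ≈ 0.0015 < α = 0.05, reject H0; the data support H1.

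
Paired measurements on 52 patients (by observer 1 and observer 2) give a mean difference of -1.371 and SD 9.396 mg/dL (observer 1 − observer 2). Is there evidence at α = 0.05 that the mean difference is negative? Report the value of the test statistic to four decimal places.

-1.0522

H0: μ_d = 0; H1: μ_d < 0 (paired t-test on the differences, left-tailed).
t = d̄/(s_d/√n) = -1.371/(9.396/√52) = -1.0522
df = n − 1 = 51
p-value = P(T ≤ -1.0522) ≈ 0.149
Since p ≈ 0.149 > α = 0.05, fail to reject H0; the evidence is not statistically significant.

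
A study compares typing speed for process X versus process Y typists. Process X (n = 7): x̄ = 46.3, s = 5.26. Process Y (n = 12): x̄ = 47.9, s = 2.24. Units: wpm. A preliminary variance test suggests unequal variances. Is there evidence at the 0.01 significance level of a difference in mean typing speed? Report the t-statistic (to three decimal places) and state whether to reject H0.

t = -0.765; fail to reject H0

Let group 1 = process X, group 2 = process Y. H0: μ_1 = μ_2; H1: μ_1 ≠ μ_2 (Welch's two-sample t-test, two-sided).
t = (x̄_1 − x̄_2)/√(s_1²/n_1 + s_2²/n_2) = (46.3 − 47.9)/√(5.26²/7 + 2.24²/12) = -0.765
Welch–Satterthwaite df ≈ 7.29
Two-sided p-value ≈ 0.4681
Since p ≈ 0.4681 > α = 0.01, fail to reject H0; the data do not provide sufficient evidence against H0.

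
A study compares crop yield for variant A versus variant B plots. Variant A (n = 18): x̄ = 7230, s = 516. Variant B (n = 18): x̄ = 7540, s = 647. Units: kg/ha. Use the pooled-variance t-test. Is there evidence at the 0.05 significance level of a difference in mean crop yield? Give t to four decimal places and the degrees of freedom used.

t = -1.5893, df = 34

Let group 1 = variant A, group 2 = variant B. H0: μ_1 = μ_2; H1: μ_1 ≠ μ_2 (two-sample pooled-variance t-test, two-sided).
s_p² = [(18−1)·516² + (18−1)·647²]/(18+18−2) = 342432
t = (7230 − 7540)/√[342432·(1/18 + 1/18)] = -1.5893
df = n₁ + n₂ − 2 = 34
Two-sided p-value ≈ 0.1213
Since p ≈ 0.1213 > α = 0.05, fail to reject H0; the data do not provide sufficient evidence against H0.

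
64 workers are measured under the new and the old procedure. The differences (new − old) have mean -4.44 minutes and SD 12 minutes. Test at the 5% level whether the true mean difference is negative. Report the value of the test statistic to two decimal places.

-2.96

H0: μ_d = 0; H1: μ_d < 0 (paired t-test on the differences, left-tailed).
t = d̄/(s_d/√n) = -4.44/(12/√64) = -2.96
df = n − 1 = 63
p-value = P(T ≤ -2.96) ≈ 0.0022
Since p ≈ 0.0022 < α = 0.05, reject H0; the evidence is statistically significant.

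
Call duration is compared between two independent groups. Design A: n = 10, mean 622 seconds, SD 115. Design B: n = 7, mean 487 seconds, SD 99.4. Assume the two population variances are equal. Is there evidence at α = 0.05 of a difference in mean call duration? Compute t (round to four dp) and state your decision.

Let group 1 = design A, group 2 = design B. H0: μ_1 = μ_2; H1: μ_1 ≠ μ_2 (two-sample pooled-variance t-test, two-sided).
s_p² = [(10−1)·115² + (7−1)·99.4²]/(10+7−2) = 11887.1
t = (622 − 487)/√[11887.1·(1/10 + 1/7)] = 2.5126
df = n₁ + n₂ − 2 = 15
Two-sided p-value ≈ 0.024
Since p ≈ 0.024 < α = 0.05, reject H0; the evidence is statistically significant.

t = 2.5126; reject H0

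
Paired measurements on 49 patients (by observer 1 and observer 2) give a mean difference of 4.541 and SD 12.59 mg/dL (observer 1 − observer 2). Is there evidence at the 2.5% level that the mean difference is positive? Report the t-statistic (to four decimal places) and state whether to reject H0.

H0: μ_d = 0; H1: μ_d > 0 (paired t-test on the differences, right-tailed).
t = d̄/(s_d/√n) = 4.541/(12.59/√49) = 2.5248
df = n − 1 = 48
p-value = P(T ≥ 2.5248) ≈ 0.007
Since p ≈ 0.007 < α = 0.025, reject H0; the data support H1.

t = 2.5248; reject H0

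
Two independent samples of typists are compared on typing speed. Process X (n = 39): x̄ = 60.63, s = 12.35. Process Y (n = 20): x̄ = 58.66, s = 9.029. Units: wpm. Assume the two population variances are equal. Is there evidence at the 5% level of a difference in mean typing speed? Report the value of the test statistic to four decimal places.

Let group 1 = process X, group 2 = process Y. H0: μ_1 = μ_2; H1: μ_1 ≠ μ_2 (two-sample pooled-variance t-test, two-sided).
s_p² = [(39−1)·12.35² + (20−1)·9.029²]/(39+20−2) = 128.856
t = (60.63 − 58.66)/√[128.856·(1/39 + 1/20)] = 0.6310
df = n₁ + n₂ − 2 = 57
Two-sided p-value ≈ 0.531
Since p ≈ 0.531 > α = 0.05, fail to reject H0; the data do not provide sufficient evidence against H0.

0.6310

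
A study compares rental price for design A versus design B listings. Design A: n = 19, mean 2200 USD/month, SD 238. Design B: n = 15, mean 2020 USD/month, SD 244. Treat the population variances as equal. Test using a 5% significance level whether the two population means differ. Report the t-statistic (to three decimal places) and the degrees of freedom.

Let group 1 = design A, group 2 = design B. H0: μ_1 = μ_2; H1: μ_1 ≠ μ_2 (two-sample pooled-variance t-test, two-sided).
s_p² = [(19−1)·238² + (15−1)·244²]/(19+15−2) = 57909.2
t = (2200 − 2020)/√[57909.2·(1/19 + 1/15)] = 2.166
df = n₁ + n₂ − 2 = 32
Two-sided p-value ≈ 0.038
Since p ≈ 0.038 < α = 0.05, reject H0; the data support H1.

t = 2.166, df = 32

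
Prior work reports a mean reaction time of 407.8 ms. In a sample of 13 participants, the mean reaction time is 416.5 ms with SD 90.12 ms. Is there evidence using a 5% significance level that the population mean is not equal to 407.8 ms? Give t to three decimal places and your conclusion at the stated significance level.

t = 0.348; fail to reject H0

H0: μ = 407.8; H1: μ ≠ 407.8 (one-sample t-test, two-sided).
t = (x̄ − μ₀)/(s/√n) = (416.5 − 407.8)/(90.12/√13) = 0.348
df = n − 1 = 12
Two-sided p-value ≈ 0.734
Since p ≈ 0.734 > α = 0.05, fail to reject H0; the data do not provide sufficient evidence against H0.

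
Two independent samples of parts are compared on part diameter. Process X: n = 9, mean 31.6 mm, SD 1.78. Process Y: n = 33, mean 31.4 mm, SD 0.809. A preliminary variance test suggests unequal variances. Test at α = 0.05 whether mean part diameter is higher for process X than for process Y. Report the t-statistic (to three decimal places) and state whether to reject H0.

Let group 1 = process X, group 2 = process Y. H0: μ_1 = μ_2; H1: μ_1 > μ_2 (Welch's two-sample t-test, right-tailed).
t = (x̄_1 − x̄_2)/√(s_1²/n_1 + s_2²/n_2) = (31.6 − 31.4)/√(1.78²/9 + 0.809²/33) = 0.328
Welch–Satterthwaite df ≈ 8.92
p-value = P(T ≥ 0.328) ≈ 0.375
Since p ≈ 0.375 > α = 0.05, fail to reject H0; the evidence is not statistically significant.

t = 0.328; fail to reject H0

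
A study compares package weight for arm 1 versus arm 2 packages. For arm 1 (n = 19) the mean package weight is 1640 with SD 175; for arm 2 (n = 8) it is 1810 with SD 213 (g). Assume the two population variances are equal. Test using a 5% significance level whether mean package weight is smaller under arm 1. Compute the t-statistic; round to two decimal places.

-2.16

Let group 1 = arm 1, group 2 = arm 2. H0: μ_1 = μ_2; H1: μ_1 < μ_2 (two-sample pooled-variance t-test, left-tailed).
s_p² = [(19−1)·175² + (8−1)·213²]/(19+8−2) = 34753.3
t = (1640 − 1810)/√[34753.3·(1/19 + 1/8)] = -2.16
df = n₁ + n₂ − 2 = 25
p-value = P(T ≤ -2.16) ≈ 0.0201
Since p ≈ 0.0201 < α = 0.05, reject H0; the evidence is statistically significant.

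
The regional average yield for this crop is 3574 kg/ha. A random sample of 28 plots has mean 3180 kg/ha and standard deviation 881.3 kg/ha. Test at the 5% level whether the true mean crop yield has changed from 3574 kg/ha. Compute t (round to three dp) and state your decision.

t = -2.366; reject H0

H0: μ = 3574; H1: μ ≠ 3574 (one-sample t-test, two-sided).
t = (x̄ − μ₀)/(s/√n) = (3180 − 3574)/(881.3/√28) = -2.366
df = n − 1 = 27
Two-sided p-value ≈ 0.0254
Since p ≈ 0.0254 < α = 0.05, reject H0; the evidence is statistically significant.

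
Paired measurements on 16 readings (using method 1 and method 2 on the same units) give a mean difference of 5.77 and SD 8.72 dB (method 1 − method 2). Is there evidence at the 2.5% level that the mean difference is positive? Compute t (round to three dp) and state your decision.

H0: μ_d = 0; H1: μ_d > 0 (paired t-test on the differences, right-tailed).
t = d̄/(s_d/√n) = 5.77/(8.72/√16) = 2.647
df = n − 1 = 15
p-value = P(T ≥ 2.647) ≈ 0.009
Since p ≈ 0.009 < α = 0.025, reject H0; the evidence is statistically significant.

t = 2.647; reject H0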